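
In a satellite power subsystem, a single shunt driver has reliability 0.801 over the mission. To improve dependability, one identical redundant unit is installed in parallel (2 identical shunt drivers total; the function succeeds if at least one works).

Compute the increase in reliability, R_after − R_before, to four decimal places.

R_before = 0.801
R_after = 1 − (1 − 0.801)^2 = 0.9604
ΔR = 0.9604 − 0.801 = 0.1594

0.1594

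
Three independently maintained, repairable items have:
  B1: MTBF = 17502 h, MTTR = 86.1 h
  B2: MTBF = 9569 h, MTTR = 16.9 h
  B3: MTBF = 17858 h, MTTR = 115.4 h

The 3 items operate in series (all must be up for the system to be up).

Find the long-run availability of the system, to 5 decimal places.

A(B1) = MTBF/(MTBF+MTTR) = 17502/(17502+86.1) = 0.995105
A(B2) = MTBF/(MTBF+MTTR) = 9569/(9569+16.9) = 0.998237
A(B3) = MTBF/(MTBF+MTTR) = 17858/(17858+115.4) = 0.993579
Series availability: 0.995105 × 0.998237 × 0.993579 = 0.98697

0.98697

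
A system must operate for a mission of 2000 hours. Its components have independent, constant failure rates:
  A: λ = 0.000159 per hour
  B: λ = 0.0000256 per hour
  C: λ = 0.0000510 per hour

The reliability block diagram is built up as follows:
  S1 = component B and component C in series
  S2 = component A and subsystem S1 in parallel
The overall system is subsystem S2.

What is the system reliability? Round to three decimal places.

0.961

R(A) = exp(−0.000159 × 2000) = 0.72760
R(B) = exp(−0.0000256 × 2000) = 0.95009
R(C) = exp(−0.0000510 × 2000) = 0.90303
Series (B and C): 0.95009 × 0.90303 = 0.85796
Parallel (A and [0.85796]): 1 − (1 − 0.72760)(1 − 0.85796) = 0.961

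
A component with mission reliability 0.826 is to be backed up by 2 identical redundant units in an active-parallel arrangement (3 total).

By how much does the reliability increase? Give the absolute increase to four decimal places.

R_before = 0.826
R_after = 1 − (1 − 0.826)^3 = 0.9947
ΔR = 0.9947 − 0.826 = 0.1687

0.1687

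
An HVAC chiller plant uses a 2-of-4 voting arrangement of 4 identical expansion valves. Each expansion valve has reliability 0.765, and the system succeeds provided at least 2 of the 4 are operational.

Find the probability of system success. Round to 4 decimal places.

0.9572

R = Σ_{i=2}^{4} C(4,i) p^i (1−p)^{4−i} with p = 0.765
C(4,2)·0.765^2·0.235^2 = 0.193914
C(4,3)·0.765^3·0.235^1 = 0.420835
C(4,4)·0.765^4·0.235^0 = 0.342488
Sum = 0.9572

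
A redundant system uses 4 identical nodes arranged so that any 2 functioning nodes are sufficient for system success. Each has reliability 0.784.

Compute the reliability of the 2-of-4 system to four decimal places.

0.9662

R = Σ_{i=2}^{4} C(4,i) p^i (1−p)^{4−i} with p = 0.784
C(4,2)·0.784^2·0.216^2 = 0.172064
C(4,3)·0.784^3·0.216^1 = 0.416353
C(4,4)·0.784^4·0.216^0 = 0.377802
Sum = 0.9662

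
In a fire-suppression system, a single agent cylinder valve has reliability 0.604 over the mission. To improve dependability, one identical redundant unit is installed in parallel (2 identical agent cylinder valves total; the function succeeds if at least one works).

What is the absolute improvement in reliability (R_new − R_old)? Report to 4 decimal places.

0.2392

R_before = 0.604
R_after = 1 − (1 − 0.604)^2 = 0.8432
ΔR = 0.8432 − 0.604 = 0.2392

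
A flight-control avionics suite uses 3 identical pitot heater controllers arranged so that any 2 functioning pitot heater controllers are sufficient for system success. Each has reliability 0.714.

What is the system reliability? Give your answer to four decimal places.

R = Σ_{i=2}^{3} C(3,i) p^i (1−p)^{3−i} with p = 0.714
C(3,2)·0.714^2·0.286^1 = 0.437405
C(3,3)·0.714^3·0.286^0 = 0.363994
Sum = 0.8014

0.8014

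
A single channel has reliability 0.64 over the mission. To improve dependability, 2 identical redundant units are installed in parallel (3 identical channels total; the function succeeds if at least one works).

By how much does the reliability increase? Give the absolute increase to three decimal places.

R_before = 0.64
R_after = 1 − (1 − 0.64)^3 = 0.953
ΔR = 0.953 − 0.64 = 0.313

0.313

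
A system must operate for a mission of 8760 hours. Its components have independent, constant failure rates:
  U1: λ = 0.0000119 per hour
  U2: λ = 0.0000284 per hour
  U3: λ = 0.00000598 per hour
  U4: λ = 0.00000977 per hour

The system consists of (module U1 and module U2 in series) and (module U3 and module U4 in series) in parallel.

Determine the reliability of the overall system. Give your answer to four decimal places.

R(U1) = exp(−0.0000119 × 8760) = 0.901005
R(U2) = exp(−0.0000284 × 8760) = 0.779748
R(U3) = exp(−0.00000598 × 8760) = 0.948964
R(U4) = exp(−0.00000977 × 8760) = 0.917975
Series (U1 and U2): 0.901005 × 0.779748 = 0.702557
Series (U3 and U4): 0.948964 × 0.917975 = 0.871125
Parallel ([0.702557] and [0.871125]): 1 − (1 − 0.702557)(1 − 0.871125) = 0.9617

0.9617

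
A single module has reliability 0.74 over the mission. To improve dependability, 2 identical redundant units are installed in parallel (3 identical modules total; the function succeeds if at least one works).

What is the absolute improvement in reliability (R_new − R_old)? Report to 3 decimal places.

0.242

R_before = 0.74
R_after = 1 − (1 − 0.74)^3 = 0.982
ΔR = 0.982 − 0.74 = 0.242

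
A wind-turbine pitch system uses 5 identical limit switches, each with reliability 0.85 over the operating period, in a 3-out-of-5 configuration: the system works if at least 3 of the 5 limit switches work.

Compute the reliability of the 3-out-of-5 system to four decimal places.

R = Σ_{i=3}^{5} C(5,i) p^i (1−p)^{5−i} with p = 0.85
C(5,3)·0.85^3·0.15^2 = 0.138178
C(5,4)·0.85^4·0.15^1 = 0.391505
C(5,5)·0.85^5·0.15^0 = 0.443705
Sum = 0.9734

0.9734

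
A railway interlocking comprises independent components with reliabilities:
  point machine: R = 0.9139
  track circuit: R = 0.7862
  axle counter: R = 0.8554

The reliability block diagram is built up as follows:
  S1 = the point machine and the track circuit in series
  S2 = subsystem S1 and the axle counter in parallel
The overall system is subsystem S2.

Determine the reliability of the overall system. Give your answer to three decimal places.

Series (point machine and track circuit): 0.91390 × 0.78620 = 0.71851
Parallel ([0.71851] and axle counter): 1 − (1 − 0.71851)(1 − 0.85540) = 0.959

0.959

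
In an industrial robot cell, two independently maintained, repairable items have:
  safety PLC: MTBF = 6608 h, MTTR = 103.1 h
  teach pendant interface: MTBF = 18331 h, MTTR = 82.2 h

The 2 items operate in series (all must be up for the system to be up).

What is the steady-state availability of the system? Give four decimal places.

0.9802

A(safety PLC) = MTBF/(MTBF+MTTR) = 6608/(6608+103.1) = 0.984637
A(teach pendant interface) = MTBF/(MTBF+MTTR) = 18331/(18331+82.2) = 0.995536
Series availability: 0.984637 × 0.995536 = 0.9802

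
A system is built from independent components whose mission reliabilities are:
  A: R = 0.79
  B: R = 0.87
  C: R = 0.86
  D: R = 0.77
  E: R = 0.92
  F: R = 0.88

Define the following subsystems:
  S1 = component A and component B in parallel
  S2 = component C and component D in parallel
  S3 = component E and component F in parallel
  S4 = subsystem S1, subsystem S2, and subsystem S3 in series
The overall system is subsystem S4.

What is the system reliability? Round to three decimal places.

Parallel (A and B): 1 − (1 − 0.79000)(1 − 0.87000) = 0.97270
Parallel (C and D): 1 − (1 − 0.86000)(1 − 0.77000) = 0.96780
Parallel (E and F): 1 − (1 − 0.92000)(1 − 0.88000) = 0.99040
Series ([0.97270], [0.96780], and [0.99040]): 0.97270 × 0.96780 × 0.99040 = 0.932

0.932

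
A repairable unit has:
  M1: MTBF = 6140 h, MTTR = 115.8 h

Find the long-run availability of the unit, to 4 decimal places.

A(M1) = MTBF/(MTBF+MTTR) = 6140/(6140+115.8) = 0.9815

0.9815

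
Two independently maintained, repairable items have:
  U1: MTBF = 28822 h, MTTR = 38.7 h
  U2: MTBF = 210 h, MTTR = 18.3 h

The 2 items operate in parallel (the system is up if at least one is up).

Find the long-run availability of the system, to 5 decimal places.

0.99989

A(U1) = MTBF/(MTBF+MTTR) = 28822/(28822+38.7) = 0.998659
A(U2) = MTBF/(MTBF+MTTR) = 210/(210+18.3) = 0.919842
Parallel availability: 1 − (1 − 0.998659)(1 − 0.919842) = 0.99989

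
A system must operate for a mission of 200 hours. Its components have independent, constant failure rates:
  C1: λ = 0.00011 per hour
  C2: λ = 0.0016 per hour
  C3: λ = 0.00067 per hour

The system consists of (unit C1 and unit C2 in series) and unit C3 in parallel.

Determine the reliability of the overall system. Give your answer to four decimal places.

R(C1) = exp(−0.00011 × 200) = 0.978240
R(C2) = exp(−0.0016 × 200) = 0.726149
R(C3) = exp(−0.00067 × 200) = 0.874590
Series (C1 and C2): 0.978240 × 0.726149 = 0.710348
Parallel ([0.710348] and C3): 1 − (1 − 0.710348)(1 − 0.874590) = 0.9637

0.9637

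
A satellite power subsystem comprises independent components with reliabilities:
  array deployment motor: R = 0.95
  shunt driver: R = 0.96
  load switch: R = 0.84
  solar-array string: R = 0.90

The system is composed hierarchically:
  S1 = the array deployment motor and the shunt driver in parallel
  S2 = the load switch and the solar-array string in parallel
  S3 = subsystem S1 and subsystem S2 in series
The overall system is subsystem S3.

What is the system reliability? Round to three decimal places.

0.982

Parallel (array deployment motor and shunt driver): 1 − (1 − 0.95000)(1 − 0.96000) = 0.99800
Parallel (load switch and solar-array string): 1 − (1 − 0.84000)(1 − 0.90000) = 0.98400
Series ([0.99800] and [0.98400]): 0.99800 × 0.98400 = 0.982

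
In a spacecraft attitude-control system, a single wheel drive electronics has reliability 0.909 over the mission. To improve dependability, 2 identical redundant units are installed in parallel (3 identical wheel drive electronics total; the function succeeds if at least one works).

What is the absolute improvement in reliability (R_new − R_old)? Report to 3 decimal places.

0.090

R_before = 0.909
R_after = 1 − (1 − 0.909)^3 = 0.999
ΔR = 0.999 − 0.909 = 0.090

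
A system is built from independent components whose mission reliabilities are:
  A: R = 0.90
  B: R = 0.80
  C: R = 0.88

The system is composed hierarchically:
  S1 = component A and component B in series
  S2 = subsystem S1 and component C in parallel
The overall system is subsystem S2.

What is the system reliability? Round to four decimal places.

0.9664

Series (A and B): 0.900000 × 0.800000 = 0.720000
Parallel ([0.720000] and C): 1 − (1 − 0.720000)(1 − 0.880000) = 0.9664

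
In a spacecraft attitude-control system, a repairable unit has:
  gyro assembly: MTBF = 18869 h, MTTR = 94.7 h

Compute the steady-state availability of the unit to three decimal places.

0.995

A(gyro assembly) = MTBF/(MTBF+MTTR) = 18869/(18869+94.7) = 0.995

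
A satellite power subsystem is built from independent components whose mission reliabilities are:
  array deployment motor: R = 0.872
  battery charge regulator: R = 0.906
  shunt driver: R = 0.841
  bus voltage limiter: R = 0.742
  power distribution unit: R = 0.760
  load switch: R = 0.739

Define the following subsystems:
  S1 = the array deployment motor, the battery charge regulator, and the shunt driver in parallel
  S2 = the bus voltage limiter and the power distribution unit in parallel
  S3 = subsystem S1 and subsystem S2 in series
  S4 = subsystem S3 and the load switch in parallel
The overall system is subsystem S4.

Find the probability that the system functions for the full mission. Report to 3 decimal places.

Parallel (array deployment motor, battery charge regulator, and shunt driver): 1 − (1 − 0.87200)(1 − 0.90600)(1 − 0.84100) = 0.99809
Parallel (bus voltage limiter and power distribution unit): 1 − (1 − 0.74200)(1 − 0.76000) = 0.93808
Series ([0.99809] and [0.93808]): 0.99809 × 0.93808 = 0.93629
Parallel ([0.93629] and load switch): 1 − (1 − 0.93629)(1 − 0.73900) = 0.983

0.983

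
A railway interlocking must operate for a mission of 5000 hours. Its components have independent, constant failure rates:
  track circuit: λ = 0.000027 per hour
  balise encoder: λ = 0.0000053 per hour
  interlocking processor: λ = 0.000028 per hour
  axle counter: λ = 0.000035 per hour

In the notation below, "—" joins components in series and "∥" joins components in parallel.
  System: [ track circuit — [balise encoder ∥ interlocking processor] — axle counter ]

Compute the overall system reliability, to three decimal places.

R(track circuit) = exp(−0.000027 × 5000) = 0.87372
R(balise encoder) = exp(−0.0000053 × 5000) = 0.97385
R(interlocking processor) = exp(−0.000028 × 5000) = 0.86936
R(axle counter) = exp(−0.000035 × 5000) = 0.83946
Parallel (balise encoder and interlocking processor): 1 − (1 − 0.97385)(1 − 0.86936) = 0.99658
Series (track circuit, [0.99658], and axle counter): 0.87372 × 0.99658 × 0.83946 = 0.731

0.731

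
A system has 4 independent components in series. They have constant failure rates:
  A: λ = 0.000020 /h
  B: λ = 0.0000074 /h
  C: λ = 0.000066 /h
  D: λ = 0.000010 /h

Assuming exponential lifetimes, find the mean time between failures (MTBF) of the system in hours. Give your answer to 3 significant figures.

Series of exponential components: λ_sys = Σ λ_i
λ_sys = 0.000020 + 0.0000074 + 0.000066 + 0.000010 = 1.0340e-04 /h
MTBF = 1 / λ_sys = 9670 h

9670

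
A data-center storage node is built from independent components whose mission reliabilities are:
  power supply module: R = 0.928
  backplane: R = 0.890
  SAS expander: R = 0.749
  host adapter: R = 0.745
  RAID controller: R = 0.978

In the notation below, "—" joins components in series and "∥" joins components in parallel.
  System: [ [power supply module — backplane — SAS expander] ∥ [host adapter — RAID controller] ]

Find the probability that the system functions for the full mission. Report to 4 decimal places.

Series (power supply module, backplane, and SAS expander): 0.928000 × 0.890000 × 0.749000 = 0.618614
Series (host adapter and RAID controller): 0.745000 × 0.978000 = 0.728610
Parallel ([0.618614] and [0.728610]): 1 − (1 − 0.618614)(1 − 0.728610) = 0.8965

0.8965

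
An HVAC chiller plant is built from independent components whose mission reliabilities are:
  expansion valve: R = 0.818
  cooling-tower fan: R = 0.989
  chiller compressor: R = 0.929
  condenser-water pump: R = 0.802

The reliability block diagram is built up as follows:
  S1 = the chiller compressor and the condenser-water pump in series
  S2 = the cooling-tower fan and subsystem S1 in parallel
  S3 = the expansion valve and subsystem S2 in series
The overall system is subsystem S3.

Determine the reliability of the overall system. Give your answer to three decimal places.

0.816

Series (chiller compressor and condenser-water pump): 0.92900 × 0.80200 = 0.74506
Parallel (cooling-tower fan and [0.74506]): 1 − (1 − 0.98900)(1 − 0.74506) = 0.99720
Series (expansion valve and [0.99720]): 0.81800 × 0.99720 = 0.816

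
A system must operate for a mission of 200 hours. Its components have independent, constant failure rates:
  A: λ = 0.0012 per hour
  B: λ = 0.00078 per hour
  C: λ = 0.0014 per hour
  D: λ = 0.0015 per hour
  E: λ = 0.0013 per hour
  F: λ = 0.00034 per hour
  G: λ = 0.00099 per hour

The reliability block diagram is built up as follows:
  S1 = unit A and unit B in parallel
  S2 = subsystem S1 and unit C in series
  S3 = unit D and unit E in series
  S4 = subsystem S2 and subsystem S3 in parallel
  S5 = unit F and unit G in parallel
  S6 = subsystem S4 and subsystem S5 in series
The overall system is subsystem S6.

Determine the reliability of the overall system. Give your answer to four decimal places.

0.8748

R(A) = exp(−0.0012 × 200) = 0.786628
R(B) = exp(−0.00078 × 200) = 0.855559
R(C) = exp(−0.0014 × 200) = 0.755784
R(D) = exp(−0.0015 × 200) = 0.740818
R(E) = exp(−0.0013 × 200) = 0.771052
R(F) = exp(−0.00034 × 200) = 0.934260
R(G) = exp(−0.00099 × 200) = 0.820370
Parallel (A and B): 1 − (1 − 0.786628)(1 − 0.855559) = 0.969180
Series ([0.969180] and C): 0.969180 × 0.755784 = 0.732491
Series (D and E): 0.740818 × 0.771052 = 0.571209
Parallel ([0.732491] and [0.571209]): 1 − (1 − 0.732491)(1 − 0.571209) = 0.885295
Parallel (F and G): 1 − (1 − 0.934260)(1 − 0.820370) = 0.988191
Series ([0.885295] and [0.988191]): 0.885295 × 0.988191 = 0.8748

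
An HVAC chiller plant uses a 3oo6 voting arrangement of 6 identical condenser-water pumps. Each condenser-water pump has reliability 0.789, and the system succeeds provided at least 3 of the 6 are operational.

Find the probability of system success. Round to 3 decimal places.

R = Σ_{i=3}^{6} C(6,i) p^i (1−p)^{6−i} with p = 0.789
C(6,3)·0.789^3·0.211^3 = 0.09228
C(6,4)·0.789^4·0.211^2 = 0.25880
C(6,5)·0.789^5·0.211^1 = 0.38710
C(6,6)·0.789^6·0.211^0 = 0.24125
Sum = 0.979

0.979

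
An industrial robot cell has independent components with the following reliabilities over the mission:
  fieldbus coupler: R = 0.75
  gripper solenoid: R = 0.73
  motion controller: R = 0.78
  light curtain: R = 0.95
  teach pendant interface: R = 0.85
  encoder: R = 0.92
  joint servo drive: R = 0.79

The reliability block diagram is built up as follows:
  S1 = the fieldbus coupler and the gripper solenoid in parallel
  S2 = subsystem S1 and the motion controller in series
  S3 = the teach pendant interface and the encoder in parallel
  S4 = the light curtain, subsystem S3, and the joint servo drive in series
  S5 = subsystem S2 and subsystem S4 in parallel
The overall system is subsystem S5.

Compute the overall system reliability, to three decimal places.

Parallel (fieldbus coupler and gripper solenoid): 1 − (1 − 0.75000)(1 − 0.73000) = 0.93250
Series ([0.93250] and motion controller): 0.93250 × 0.78000 = 0.72735
Parallel (teach pendant interface and encoder): 1 − (1 − 0.85000)(1 − 0.92000) = 0.98800
Series (light curtain, [0.98800], and joint servo drive): 0.95000 × 0.98800 × 0.79000 = 0.74149
Parallel ([0.72735] and [0.74149]): 1 − (1 − 0.72735)(1 − 0.74149) = 0.930

0.930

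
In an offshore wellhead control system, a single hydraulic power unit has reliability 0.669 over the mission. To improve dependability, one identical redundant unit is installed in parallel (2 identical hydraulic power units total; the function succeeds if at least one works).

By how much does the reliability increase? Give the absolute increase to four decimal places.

0.2214

R_before = 0.669
R_after = 1 − (1 − 0.669)^2 = 0.8904
ΔR = 0.8904 − 0.669 = 0.2214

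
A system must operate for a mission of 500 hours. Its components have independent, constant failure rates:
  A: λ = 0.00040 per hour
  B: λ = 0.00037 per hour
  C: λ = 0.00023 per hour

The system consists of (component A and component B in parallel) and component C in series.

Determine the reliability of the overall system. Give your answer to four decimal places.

0.8641

R(A) = exp(−0.00040 × 500) = 0.818731
R(B) = exp(−0.00037 × 500) = 0.831104
R(C) = exp(−0.00023 × 500) = 0.891366
Parallel (A and B): 1 − (1 − 0.818731)(1 − 0.831104) = 0.969384
Series ([0.969384] and C): 0.969384 × 0.891366 = 0.8641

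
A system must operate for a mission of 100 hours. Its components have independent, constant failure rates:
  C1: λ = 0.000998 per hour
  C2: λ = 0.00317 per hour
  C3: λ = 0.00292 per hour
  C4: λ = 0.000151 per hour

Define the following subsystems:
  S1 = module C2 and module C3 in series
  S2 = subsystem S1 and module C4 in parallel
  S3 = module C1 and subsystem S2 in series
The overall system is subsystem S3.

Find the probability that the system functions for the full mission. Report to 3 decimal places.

R(C1) = exp(−0.000998 × 100) = 0.90502
R(C2) = exp(−0.00317 × 100) = 0.72833
R(C3) = exp(−0.00292 × 100) = 0.74677
R(C4) = exp(−0.000151 × 100) = 0.98501
Series (C2 and C3): 0.72833 × 0.74677 = 0.54389
Parallel ([0.54389] and C4): 1 − (1 − 0.54389)(1 − 0.98501) = 0.99316
Series (C1 and [0.99316]): 0.90502 × 0.99316 = 0.899

0.899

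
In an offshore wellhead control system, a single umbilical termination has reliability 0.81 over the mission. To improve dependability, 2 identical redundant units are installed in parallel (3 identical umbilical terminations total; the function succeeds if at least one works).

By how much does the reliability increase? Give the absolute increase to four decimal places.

R_before = 0.81
R_after = 1 − (1 − 0.81)^3 = 0.9931
ΔR = 0.9931 − 0.81 = 0.1831

0.1831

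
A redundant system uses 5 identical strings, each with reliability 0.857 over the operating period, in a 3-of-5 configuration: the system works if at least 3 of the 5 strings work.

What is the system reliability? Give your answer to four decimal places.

R = Σ_{i=3}^{5} C(5,i) p^i (1−p)^{5−i} with p = 0.857
C(5,3)·0.857^3·0.143^2 = 0.128711
C(5,4)·0.857^4·0.143^1 = 0.385682
C(5,5)·0.857^5·0.143^0 = 0.462279
Sum = 0.9767

0.9767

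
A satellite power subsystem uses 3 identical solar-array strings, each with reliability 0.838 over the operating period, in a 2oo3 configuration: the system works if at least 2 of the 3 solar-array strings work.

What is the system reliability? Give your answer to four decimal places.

0.9298

R = Σ_{i=2}^{3} C(3,i) p^i (1−p)^{3−i} with p = 0.838
C(3,2)·0.838^2·0.162^1 = 0.341291
C(3,3)·0.838^3·0.162^0 = 0.588480
Sum = 0.9298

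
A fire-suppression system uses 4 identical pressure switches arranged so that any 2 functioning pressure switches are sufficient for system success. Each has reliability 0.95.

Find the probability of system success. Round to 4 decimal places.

0.9995

R = Σ_{i=2}^{4} C(4,i) p^i (1−p)^{4−i} with p = 0.95
C(4,2)·0.95^2·0.05^2 = 0.013538
C(4,3)·0.95^3·0.05^1 = 0.171475
C(4,4)·0.95^4·0.05^0 = 0.814506
Sum = 0.9995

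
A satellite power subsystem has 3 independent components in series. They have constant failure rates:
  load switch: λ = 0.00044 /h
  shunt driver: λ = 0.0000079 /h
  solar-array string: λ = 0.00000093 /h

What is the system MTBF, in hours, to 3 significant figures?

Series of exponential components: λ_sys = Σ λ_i
λ_sys = 0.00044 + 0.0000079 + 0.00000093 = 4.4883e-04 /h
MTBF = 1 / λ_sys = 2230 h

2230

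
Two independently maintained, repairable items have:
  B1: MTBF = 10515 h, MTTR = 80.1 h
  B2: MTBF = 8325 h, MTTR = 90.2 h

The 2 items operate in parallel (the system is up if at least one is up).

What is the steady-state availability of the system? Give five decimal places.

A(B1) = MTBF/(MTBF+MTTR) = 10515/(10515+80.1) = 0.992440
A(B2) = MTBF/(MTBF+MTTR) = 8325/(8325+90.2) = 0.989281
Parallel availability: 1 − (1 − 0.992440)(1 − 0.989281) = 0.99992

0.99992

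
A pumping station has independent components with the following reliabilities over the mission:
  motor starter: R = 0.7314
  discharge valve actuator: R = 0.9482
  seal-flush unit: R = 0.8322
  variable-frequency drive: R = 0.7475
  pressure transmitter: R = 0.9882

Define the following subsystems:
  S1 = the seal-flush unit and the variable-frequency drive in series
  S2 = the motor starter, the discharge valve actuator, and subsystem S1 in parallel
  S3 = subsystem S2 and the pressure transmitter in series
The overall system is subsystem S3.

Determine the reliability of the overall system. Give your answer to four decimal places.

Series (seal-flush unit and variable-frequency drive): 0.832200 × 0.747500 = 0.622070
Parallel (motor starter, discharge valve actuator, and [0.622070]): 1 − (1 − 0.731400)(1 − 0.948200)(1 − 0.622070) = 0.994742
Series ([0.994742] and pressure transmitter): 0.994742 × 0.988200 = 0.9830

0.9830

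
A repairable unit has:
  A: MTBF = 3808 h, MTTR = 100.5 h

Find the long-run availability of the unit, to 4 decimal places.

0.9743

A(A) = MTBF/(MTBF+MTTR) = 3808/(3808+100.5) = 0.9743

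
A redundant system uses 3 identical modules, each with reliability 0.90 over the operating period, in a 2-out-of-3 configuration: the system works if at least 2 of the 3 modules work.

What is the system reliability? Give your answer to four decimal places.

R = Σ_{i=2}^{3} C(3,i) p^i (1−p)^{3−i} with p = 0.90
C(3,2)·0.90^2·0.10^1 = 0.243000
C(3,3)·0.90^3·0.10^0 = 0.729000
Sum = 0.9720

0.9720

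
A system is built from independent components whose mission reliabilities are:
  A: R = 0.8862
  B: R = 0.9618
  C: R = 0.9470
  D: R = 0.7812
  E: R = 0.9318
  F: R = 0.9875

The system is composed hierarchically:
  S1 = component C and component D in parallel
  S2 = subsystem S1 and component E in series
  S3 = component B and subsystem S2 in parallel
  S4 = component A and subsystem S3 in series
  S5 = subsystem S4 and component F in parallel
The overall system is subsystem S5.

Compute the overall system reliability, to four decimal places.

Parallel (C and D): 1 − (1 − 0.947000)(1 − 0.781200) = 0.988404
Series ([0.988404] and E): 0.988404 × 0.931800 = 0.920995
Parallel (B and [0.920995]): 1 − (1 − 0.961800)(1 − 0.920995) = 0.996982
Series (A and [0.996982]): 0.886200 × 0.996982 = 0.883525
Parallel ([0.883525] and F): 1 − (1 − 0.883525)(1 − 0.987500) = 0.9985

0.9985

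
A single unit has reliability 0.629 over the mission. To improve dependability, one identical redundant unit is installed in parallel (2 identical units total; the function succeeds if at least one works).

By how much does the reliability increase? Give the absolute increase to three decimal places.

0.233

R_before = 0.629
R_after = 1 − (1 − 0.629)^2 = 0.862
ΔR = 0.862 − 0.629 = 0.233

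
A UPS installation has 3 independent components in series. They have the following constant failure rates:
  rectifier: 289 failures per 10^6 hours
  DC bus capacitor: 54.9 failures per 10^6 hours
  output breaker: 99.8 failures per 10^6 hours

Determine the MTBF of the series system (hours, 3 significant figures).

2250

Series of exponential components: λ_sys = Σ λ_i
λ_sys = 0.000289 + 0.0000549 + 0.0000998 = 4.4370e-04 /h
MTBF = 1 / λ_sys = 2250 h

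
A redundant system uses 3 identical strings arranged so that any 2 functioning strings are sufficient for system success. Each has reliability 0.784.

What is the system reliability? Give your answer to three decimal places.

0.880

R = Σ_{i=2}^{3} C(3,i) p^i (1−p)^{3−i} with p = 0.784
C(3,2)·0.784^2·0.216^1 = 0.39830
C(3,3)·0.784^3·0.216^0 = 0.48189
Sum = 0.880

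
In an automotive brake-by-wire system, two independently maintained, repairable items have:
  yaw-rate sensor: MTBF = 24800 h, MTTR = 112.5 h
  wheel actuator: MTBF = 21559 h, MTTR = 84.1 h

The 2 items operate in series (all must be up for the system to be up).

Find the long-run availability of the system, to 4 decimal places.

0.9916

A(yaw-rate sensor) = MTBF/(MTBF+MTTR) = 24800/(24800+112.5) = 0.995484
A(wheel actuator) = MTBF/(MTBF+MTTR) = 21559/(21559+84.1) = 0.996114
Series availability: 0.995484 × 0.996114 = 0.9916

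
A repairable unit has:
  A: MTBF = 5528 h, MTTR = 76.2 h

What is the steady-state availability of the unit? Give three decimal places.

0.986

A(A) = MTBF/(MTBF+MTTR) = 5528/(5528+76.2) = 0.986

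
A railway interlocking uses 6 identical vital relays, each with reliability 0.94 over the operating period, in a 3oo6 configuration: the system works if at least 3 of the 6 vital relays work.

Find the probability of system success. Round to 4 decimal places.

0.9998

R = Σ_{i=3}^{6} C(6,i) p^i (1−p)^{6−i} with p = 0.94
C(6,3)·0.94^3·0.06^3 = 0.003588
C(6,4)·0.94^4·0.06^2 = 0.042160
C(6,5)·0.94^5·0.06^1 = 0.264205
C(6,6)·0.94^6·0.06^0 = 0.689870
Sum = 0.9998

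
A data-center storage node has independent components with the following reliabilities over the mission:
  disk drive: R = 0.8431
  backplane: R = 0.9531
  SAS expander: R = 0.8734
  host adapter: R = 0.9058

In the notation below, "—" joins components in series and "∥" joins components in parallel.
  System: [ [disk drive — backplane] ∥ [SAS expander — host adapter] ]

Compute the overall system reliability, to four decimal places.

Series (disk drive and backplane): 0.843100 × 0.953100 = 0.803559
Series (SAS expander and host adapter): 0.873400 × 0.905800 = 0.791126
Parallel ([0.803559] and [0.791126]): 1 − (1 − 0.803559)(1 − 0.791126) = 0.9590

0.9590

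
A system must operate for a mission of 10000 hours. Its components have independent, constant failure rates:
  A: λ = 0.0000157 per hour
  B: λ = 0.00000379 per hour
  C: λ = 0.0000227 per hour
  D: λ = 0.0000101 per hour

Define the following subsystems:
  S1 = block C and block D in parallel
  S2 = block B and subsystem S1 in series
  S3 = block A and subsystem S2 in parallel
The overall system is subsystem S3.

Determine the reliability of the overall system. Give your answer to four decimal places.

0.9919

R(A) = exp(−0.0000157 × 10000) = 0.854704
R(B) = exp(−0.00000379 × 10000) = 0.962809
R(C) = exp(−0.0000227 × 10000) = 0.796921
R(D) = exp(−0.0000101 × 10000) = 0.903933
Parallel (C and D): 1 − (1 − 0.796921)(1 − 0.903933) = 0.980491
Series (B and [0.980491]): 0.962809 × 0.980491 = 0.944026
Parallel (A and [0.944026]): 1 − (1 − 0.854704)(1 − 0.944026) = 0.9919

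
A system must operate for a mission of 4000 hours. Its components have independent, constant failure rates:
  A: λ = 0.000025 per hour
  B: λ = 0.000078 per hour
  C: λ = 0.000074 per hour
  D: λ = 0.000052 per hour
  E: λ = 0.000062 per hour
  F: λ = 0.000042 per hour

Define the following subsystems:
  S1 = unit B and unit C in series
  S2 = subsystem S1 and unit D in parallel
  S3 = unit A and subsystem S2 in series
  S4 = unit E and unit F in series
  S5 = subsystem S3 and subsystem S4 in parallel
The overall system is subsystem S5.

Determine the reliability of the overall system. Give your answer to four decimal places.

R(A) = exp(−0.000025 × 4000) = 0.904837
R(B) = exp(−0.000078 × 4000) = 0.731982
R(C) = exp(−0.000074 × 4000) = 0.743787
R(D) = exp(−0.000052 × 4000) = 0.812207
R(E) = exp(−0.000062 × 4000) = 0.780360
R(F) = exp(−0.000042 × 4000) = 0.845354
Series (B and C): 0.731982 × 0.743787 = 0.544439
Parallel ([0.544439] and D): 1 − (1 − 0.544439)(1 − 0.812207) = 0.914449
Series (A and [0.914449]): 0.904837 × 0.914449 = 0.827427
Series (E and F): 0.780360 × 0.845354 = 0.659680
Parallel ([0.827427] and [0.659680]): 1 − (1 − 0.827427)(1 − 0.659680) = 0.9413

0.9413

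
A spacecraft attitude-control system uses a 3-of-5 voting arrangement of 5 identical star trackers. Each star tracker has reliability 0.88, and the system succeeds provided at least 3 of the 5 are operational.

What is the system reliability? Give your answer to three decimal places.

R = Σ_{i=3}^{5} C(5,i) p^i (1−p)^{5−i} with p = 0.88
C(5,3)·0.88^3·0.12^2 = 0.09813
C(5,4)·0.88^4·0.12^1 = 0.35982
C(5,5)·0.88^5·0.12^0 = 0.52773
Sum = 0.986

0.986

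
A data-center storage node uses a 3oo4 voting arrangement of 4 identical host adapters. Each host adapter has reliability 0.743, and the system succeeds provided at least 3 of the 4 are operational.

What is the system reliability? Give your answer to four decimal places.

0.7264

R = Σ_{i=3}^{4} C(4,i) p^i (1−p)^{4−i} with p = 0.743
C(4,3)·0.743^3·0.257^1 = 0.421657
C(4,4)·0.743^4·0.257^0 = 0.304758
Sum = 0.7264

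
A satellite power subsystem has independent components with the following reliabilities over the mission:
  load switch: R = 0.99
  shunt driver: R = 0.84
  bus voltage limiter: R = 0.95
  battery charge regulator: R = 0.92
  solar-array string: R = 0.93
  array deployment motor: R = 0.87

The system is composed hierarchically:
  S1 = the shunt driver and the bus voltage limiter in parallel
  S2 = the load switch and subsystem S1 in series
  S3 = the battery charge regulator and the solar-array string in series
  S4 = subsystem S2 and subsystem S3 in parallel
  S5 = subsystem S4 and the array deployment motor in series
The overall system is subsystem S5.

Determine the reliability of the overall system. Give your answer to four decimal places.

0.8677

Parallel (shunt driver and bus voltage limiter): 1 − (1 − 0.840000)(1 − 0.950000) = 0.992000
Series (load switch and [0.992000]): 0.990000 × 0.992000 = 0.982080
Series (battery charge regulator and solar-array string): 0.920000 × 0.930000 = 0.855600
Parallel ([0.982080] and [0.855600]): 1 − (1 − 0.982080)(1 − 0.855600) = 0.997412
Series ([0.997412] and array deployment motor): 0.997412 × 0.870000 = 0.8677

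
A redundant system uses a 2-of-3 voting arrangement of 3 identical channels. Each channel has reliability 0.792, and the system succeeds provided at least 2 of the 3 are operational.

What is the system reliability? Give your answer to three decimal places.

R = Σ_{i=2}^{3} C(3,i) p^i (1−p)^{3−i} with p = 0.792
C(3,2)·0.792^2·0.208^1 = 0.39141
C(3,3)·0.792^3·0.208^0 = 0.49679
Sum = 0.888

0.888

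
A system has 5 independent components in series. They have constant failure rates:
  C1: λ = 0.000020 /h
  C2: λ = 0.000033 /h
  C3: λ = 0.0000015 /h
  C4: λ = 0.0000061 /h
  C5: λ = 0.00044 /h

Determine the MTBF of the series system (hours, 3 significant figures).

Series of exponential components: λ_sys = Σ λ_i
λ_sys = 0.000020 + 0.000033 + 0.0000015 + 0.0000061 + 0.00044 = 5.0060e-04 /h
MTBF = 1 / λ_sys = 2000 h

2000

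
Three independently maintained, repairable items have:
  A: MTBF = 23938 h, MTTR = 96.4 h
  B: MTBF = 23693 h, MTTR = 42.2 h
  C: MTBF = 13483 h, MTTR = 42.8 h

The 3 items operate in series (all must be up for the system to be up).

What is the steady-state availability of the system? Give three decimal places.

A(A) = MTBF/(MTBF+MTTR) = 23938/(23938+96.4) = 0.995989
A(B) = MTBF/(MTBF+MTTR) = 23693/(23693+42.2) = 0.998222
A(C) = MTBF/(MTBF+MTTR) = 13483/(13483+42.8) = 0.996836
Series availability: 0.995989 × 0.998222 × 0.996836 = 0.991

0.991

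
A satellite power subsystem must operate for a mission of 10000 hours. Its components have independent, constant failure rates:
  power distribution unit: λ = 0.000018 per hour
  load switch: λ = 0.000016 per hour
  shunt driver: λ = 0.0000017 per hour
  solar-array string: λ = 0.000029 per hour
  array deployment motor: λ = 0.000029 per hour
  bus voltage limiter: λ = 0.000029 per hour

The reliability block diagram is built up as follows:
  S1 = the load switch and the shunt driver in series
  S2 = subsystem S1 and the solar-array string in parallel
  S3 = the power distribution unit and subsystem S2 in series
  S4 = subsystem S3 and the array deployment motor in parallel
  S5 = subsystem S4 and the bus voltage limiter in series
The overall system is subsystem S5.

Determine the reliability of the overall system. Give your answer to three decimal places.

R(power distribution unit) = exp(−0.000018 × 10000) = 0.83527
R(load switch) = exp(−0.000016 × 10000) = 0.85214
R(shunt driver) = exp(−0.0000017 × 10000) = 0.98314
R(solar-array string) = exp(−0.000029 × 10000) = 0.74826
R(array deployment motor) = exp(−0.000029 × 10000) = 0.74826
R(bus voltage limiter) = exp(−0.000029 × 10000) = 0.74826
Series (load switch and shunt driver): 0.85214 × 0.98314 = 0.83777
Parallel ([0.83777] and solar-array string): 1 − (1 − 0.83777)(1 − 0.74826) = 0.95916
Series (power distribution unit and [0.95916]): 0.83527 × 0.95916 = 0.80116
Parallel ([0.80116] and array deployment motor): 1 − (1 − 0.80116)(1 − 0.74826) = 0.94994
Series ([0.94994] and bus voltage limiter): 0.94994 × 0.74826 = 0.711

0.711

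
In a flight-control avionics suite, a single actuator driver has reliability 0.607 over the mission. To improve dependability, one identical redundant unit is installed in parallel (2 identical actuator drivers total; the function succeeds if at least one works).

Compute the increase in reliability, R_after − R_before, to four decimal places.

0.2386

R_before = 0.607
R_after = 1 − (1 − 0.607)^2 = 0.8456
ΔR = 0.8456 − 0.607 = 0.2386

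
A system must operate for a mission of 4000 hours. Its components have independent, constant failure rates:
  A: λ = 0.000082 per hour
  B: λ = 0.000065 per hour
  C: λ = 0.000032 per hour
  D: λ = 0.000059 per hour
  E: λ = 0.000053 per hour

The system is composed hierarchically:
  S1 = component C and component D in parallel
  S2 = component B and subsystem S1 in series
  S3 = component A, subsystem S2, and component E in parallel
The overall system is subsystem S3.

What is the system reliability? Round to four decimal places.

0.9867

R(A) = exp(−0.000082 × 4000) = 0.720363
R(B) = exp(−0.000065 × 4000) = 0.771052
R(C) = exp(−0.000032 × 4000) = 0.879853
R(D) = exp(−0.000059 × 4000) = 0.789781
R(E) = exp(−0.000053 × 4000) = 0.808965
Parallel (C and D): 1 − (1 − 0.879853)(1 − 0.789781) = 0.974743
Series (B and [0.974743]): 0.771052 × 0.974743 = 0.751578
Parallel (A, [0.751578], and E): 1 − (1 − 0.720363)(1 − 0.751578)(1 − 0.808965) = 0.9867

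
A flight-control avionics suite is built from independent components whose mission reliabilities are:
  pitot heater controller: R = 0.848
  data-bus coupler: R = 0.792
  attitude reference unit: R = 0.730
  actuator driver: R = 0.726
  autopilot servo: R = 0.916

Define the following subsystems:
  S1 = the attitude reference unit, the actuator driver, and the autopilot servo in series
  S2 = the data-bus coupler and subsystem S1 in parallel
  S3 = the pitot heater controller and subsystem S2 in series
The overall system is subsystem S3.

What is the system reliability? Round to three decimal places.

Series (attitude reference unit, actuator driver, and autopilot servo): 0.73000 × 0.72600 × 0.91600 = 0.48546
Parallel (data-bus coupler and [0.48546]): 1 − (1 − 0.79200)(1 − 0.48546) = 0.89298
Series (pitot heater controller and [0.89298]): 0.84800 × 0.89298 = 0.757

0.757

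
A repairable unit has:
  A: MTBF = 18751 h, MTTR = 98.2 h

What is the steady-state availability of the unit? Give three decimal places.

A(A) = MTBF/(MTBF+MTTR) = 18751/(18751+98.2) = 0.995

0.995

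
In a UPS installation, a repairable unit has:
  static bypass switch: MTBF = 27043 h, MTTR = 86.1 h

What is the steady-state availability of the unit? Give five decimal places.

A(static bypass switch) = MTBF/(MTBF+MTTR) = 27043/(27043+86.1) = 0.99683

0.99683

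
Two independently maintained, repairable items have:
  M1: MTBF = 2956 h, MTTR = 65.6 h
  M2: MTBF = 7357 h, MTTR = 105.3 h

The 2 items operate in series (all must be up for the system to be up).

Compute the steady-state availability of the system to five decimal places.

0.96449

A(M1) = MTBF/(MTBF+MTTR) = 2956/(2956+65.6) = 0.978290
A(M2) = MTBF/(MTBF+MTTR) = 7357/(7357+105.3) = 0.985889
Series availability: 0.978290 × 0.985889 = 0.96449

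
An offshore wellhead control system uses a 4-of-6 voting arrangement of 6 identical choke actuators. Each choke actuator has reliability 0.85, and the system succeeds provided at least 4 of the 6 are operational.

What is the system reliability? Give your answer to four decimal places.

R = Σ_{i=4}^{6} C(6,i) p^i (1−p)^{6−i} with p = 0.85
C(6,4)·0.85^4·0.15^2 = 0.176177
C(6,5)·0.85^5·0.15^1 = 0.399335
C(6,6)·0.85^6·0.15^0 = 0.377150
Sum = 0.9527

0.9527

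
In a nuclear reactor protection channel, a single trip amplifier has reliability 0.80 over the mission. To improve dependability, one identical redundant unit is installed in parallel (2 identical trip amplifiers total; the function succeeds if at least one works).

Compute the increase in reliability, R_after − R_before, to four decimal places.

0.1600

R_before = 0.80
R_after = 1 − (1 − 0.80)^2 = 0.9600
ΔR = 0.9600 − 0.80 = 0.1600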